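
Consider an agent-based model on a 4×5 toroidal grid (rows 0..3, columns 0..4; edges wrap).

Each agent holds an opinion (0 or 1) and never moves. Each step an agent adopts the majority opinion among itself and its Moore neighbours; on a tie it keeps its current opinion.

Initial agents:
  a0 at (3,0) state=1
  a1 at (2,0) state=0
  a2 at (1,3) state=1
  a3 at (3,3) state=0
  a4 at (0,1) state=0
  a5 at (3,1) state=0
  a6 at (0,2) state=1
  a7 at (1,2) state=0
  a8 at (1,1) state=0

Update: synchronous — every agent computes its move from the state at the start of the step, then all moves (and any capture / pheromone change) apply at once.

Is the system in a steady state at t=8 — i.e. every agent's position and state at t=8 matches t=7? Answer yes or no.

yes

t=1: a0@(3,0):0 a1@(2,0):0 a2@(1,3):1 a3@(3,3):0 a4@(0,1):0 a5@(3,1):0 a6@(0,2):0 a7@(1,2):0 a8@(1,1):0
t=2: a0@(3,0):0 a1@(2,0):0 a2@(1,3):0 a3@(3,3):0 a4@(0,1):0 a5@(3,1):0 a6@(0,2):0 a7@(1,2):0 a8@(1,1):0
t=3: (unchanged — steady state)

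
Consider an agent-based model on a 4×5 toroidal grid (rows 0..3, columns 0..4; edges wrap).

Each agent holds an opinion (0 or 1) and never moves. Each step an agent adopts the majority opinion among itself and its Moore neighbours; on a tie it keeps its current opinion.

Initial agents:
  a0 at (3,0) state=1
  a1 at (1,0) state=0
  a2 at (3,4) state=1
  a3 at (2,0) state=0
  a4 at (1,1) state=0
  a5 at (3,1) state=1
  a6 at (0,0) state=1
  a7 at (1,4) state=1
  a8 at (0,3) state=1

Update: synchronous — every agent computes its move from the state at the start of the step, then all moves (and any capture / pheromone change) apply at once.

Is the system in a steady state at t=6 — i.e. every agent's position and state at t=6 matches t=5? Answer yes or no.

yes

t=1: a0@(3,0):1 a1@(1,0):0 a2@(3,4):1 a3@(2,0):1 a4@(1,1):0 a5@(3,1):1 a6@(0,0):1 a7@(1,4):1 a8@(0,3):1
t=2: a0@(3,0):1 a1@(1,0):1 a2@(3,4):1 a3@(2,0):1 a4@(1,1):0 a5@(3,1):1 a6@(0,0):1 a7@(1,4):1 a8@(0,3):1
t=3: a0@(3,0):1 a1@(1,0):1 a2@(3,4):1 a3@(2,0):1 a4@(1,1):1 a5@(3,1):1 a6@(0,0):1 a7@(1,4):1 a8@(0,3):1
t=4: (unchanged — steady state)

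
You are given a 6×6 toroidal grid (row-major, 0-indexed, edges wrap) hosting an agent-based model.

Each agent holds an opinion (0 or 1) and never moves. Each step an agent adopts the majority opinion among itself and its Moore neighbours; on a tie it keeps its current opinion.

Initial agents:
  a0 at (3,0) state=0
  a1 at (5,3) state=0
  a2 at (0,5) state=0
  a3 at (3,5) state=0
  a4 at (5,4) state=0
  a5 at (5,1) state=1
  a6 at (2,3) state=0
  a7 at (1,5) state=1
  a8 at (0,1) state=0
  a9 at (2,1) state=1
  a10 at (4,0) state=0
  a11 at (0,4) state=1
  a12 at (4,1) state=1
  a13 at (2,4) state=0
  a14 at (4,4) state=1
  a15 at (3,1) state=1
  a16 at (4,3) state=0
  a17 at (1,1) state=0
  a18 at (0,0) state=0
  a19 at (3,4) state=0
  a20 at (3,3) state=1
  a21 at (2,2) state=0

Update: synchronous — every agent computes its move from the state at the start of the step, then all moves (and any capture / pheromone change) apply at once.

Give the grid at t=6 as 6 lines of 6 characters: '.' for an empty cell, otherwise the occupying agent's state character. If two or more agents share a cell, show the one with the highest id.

t=1: a0@(3,0):0 a1@(5,3):0 a2@(0,5):0 a3@(3,5):0 a4@(5,4):0 a5@(5,1):0 a6@(2,3):0 a7@(1,5):0 a8@(0,1):0 a9@(2,1):0 a10@(4,0):0 a11@(0,4):0 a12@(4,1):1 a13@(2,4):0 a14@(4,4):0 a15@(3,1):1 a16@(4,3):0 a17@(1,1):0 a18@(0,0):0 a19@(3,4):0 a20@(3,3):0 a21@(2,2):0
t=2: a0@(3,0):0 a1@(5,3):0 a2@(0,5):0 a3@(3,5):0 a4@(5,4):0 a5@(5,1):0 a6@(2,3):0 a7@(1,5):0 a8@(0,1):0 a9@(2,1):0 a10@(4,0):0 a11@(0,4):0 a12@(4,1):0 a13@(2,4):0 a14@(4,4):0 a15@(3,1):0 a16@(4,3):0 a17@(1,1):0 a18@(0,0):0 a19@(3,4):0 a20@(3,3):0 a21@(2,2):0
t=3: (unchanged — steady state)

00..00
.0...0
.0000.
00.000
00.00.
.0.00.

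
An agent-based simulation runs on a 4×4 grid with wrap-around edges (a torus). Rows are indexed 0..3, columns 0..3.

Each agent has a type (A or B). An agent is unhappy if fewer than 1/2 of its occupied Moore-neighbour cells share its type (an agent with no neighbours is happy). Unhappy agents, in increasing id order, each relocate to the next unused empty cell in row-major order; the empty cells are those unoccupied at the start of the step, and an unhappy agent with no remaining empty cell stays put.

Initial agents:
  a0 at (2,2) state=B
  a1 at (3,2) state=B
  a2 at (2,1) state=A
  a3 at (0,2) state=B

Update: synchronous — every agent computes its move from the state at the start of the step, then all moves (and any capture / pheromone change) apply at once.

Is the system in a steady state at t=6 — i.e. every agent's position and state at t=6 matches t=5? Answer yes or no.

yes

t=1: a0@(2,2):B a1@(3,2):B a2@(0,0):A a3@(0,2):B
t=2: (unchanged — steady state)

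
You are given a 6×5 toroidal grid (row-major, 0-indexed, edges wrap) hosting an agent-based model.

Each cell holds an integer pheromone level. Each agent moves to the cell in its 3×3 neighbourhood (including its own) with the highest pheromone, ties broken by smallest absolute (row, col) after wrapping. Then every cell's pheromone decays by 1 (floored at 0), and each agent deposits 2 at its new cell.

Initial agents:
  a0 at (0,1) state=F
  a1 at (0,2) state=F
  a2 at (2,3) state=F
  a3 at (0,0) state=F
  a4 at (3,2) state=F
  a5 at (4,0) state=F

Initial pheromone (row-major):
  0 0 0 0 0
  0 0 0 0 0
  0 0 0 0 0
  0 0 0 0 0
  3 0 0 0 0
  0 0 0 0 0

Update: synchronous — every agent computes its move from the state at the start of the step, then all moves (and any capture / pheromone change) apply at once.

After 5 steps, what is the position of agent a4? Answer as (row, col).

t=1: a0@(0,0) a1@(0,1) a2@(1,2) a3@(0,0) a4@(2,1) a5@(4,0) | pheromone: 4 2 0 0 0 / 0 0 2 0 0 / 0 2 0 0 0 / 0 0 0 0 0 / 4 0 0 0 0 / 0 0 0 0 0
t=2: a0@(0,0) a1@(0,0) a2@(0,1) a3@(0,0) a4@(1,2) a5@(4,0) | pheromone: 9 3 0 0 0 / 0 0 3 0 0 / 0 1 0 0 0 / 0 0 0 0 0 / 5 0 0 0 0 / 0 0 0 0 0
t=3: a0@(0,0) a1@(0,0) a2@(0,0) a3@(0,0) a4@(0,1) a5@(4,0) | pheromone: 16 4 0 0 0 / 0 0 2 0 0 / 0 0 0 0 0 / 0 0 0 0 0 / 6 0 0 0 0 / 0 0 0 0 0
t=4: a0@(0,0) a1@(0,0) a2@(0,0) a3@(0,0) a4@(0,0) a5@(4,0) | pheromone: 25 3 0 0 0 / 0 0 1 0 0 / 0 0 0 0 0 / 0 0 0 0 0 / 7 0 0 0 0 / 0 0 0 0 0
t=5: a0@(0,0) a1@(0,0) a2@(0,0) a3@(0,0) a4@(0,0) a5@(4,0) | pheromone: 34 2 0 0 0 / 0 0 0 0 0 / 0 0 0 0 0 / 0 0 0 0 0 / 8 0 0 0 0 / 0 0 0 0 0

(0, 0)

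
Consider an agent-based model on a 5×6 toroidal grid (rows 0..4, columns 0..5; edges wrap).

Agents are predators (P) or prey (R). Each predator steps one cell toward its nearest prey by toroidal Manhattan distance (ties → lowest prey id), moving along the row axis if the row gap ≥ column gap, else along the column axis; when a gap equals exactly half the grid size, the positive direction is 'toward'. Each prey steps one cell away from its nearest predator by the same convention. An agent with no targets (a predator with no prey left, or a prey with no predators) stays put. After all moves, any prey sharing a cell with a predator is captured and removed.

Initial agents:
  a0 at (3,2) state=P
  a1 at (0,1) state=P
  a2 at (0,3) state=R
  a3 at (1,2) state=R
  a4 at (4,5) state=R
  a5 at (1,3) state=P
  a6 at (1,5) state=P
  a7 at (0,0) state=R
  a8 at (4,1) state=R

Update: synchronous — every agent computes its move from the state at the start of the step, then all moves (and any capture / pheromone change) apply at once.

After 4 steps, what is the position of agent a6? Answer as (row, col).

t=1: a0@(2,2):P a1@(0,0):P a2@(4,3):R a3@(1,1):R a4@(3,5):R a5@(0,3):P a6@(0,5):P a8@(3,1):R
t=2: a0@(1,2):P a1@(1,0):P a2@(3,3):R a3@(0,1):R a4@(2,5):R a5@(4,3):P a6@(4,5):P a8@(4,1):R
t=3: a0@(0,2):P a1@(0,0):P a2@(2,3):R a3@(4,1):R a5@(3,3):P a6@(3,5):P a8@(4,0):R
t=4: a0@(4,2):P a1@(4,0):P a2@(1,3):R a3@(3,1):R a5@(2,3):P a6@(4,5):P a8@(3,0):R

(4, 5)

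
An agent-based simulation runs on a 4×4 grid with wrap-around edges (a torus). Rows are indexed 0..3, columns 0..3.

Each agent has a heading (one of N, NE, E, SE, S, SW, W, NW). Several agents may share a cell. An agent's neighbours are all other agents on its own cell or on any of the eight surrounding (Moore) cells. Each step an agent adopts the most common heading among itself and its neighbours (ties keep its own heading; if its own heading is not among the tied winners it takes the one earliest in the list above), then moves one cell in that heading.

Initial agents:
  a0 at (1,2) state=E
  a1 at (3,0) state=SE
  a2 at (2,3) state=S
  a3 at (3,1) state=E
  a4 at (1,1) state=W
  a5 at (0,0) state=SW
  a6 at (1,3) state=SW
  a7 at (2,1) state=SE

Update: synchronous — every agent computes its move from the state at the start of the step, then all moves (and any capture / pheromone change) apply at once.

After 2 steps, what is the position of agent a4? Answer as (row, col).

(1, 3)

t=1: a0@(1,3):E a1@(0,1):SE a2@(3,3):S a3@(0,2):SE a4@(1,0):W a5@(1,3):SW a6@(2,2):SW a7@(3,2):SE
t=2: a0@(2,2):SW a1@(1,2):SE a2@(0,0):SE a3@(1,3):SE a4@(1,3):W a5@(2,2):SW a6@(3,1):SW a7@(0,3):SE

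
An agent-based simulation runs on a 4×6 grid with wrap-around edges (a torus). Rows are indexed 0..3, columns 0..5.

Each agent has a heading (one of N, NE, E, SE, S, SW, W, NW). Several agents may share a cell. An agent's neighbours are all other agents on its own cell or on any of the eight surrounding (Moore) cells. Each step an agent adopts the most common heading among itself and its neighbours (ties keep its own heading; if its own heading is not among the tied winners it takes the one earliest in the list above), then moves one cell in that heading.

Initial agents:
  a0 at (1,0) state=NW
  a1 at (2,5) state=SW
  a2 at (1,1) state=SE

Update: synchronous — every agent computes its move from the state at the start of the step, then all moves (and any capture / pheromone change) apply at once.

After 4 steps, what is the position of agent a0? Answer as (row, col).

t=1: a0@(0,5):NW a1@(3,4):SW a2@(2,2):SE
t=2: a0@(3,4):NW a1@(0,3):SW a2@(3,3):SE
t=3: a0@(2,3):NW a1@(1,2):SW a2@(0,4):SE
t=4: a0@(1,2):NW a1@(2,1):SW a2@(1,5):SE

(1, 2)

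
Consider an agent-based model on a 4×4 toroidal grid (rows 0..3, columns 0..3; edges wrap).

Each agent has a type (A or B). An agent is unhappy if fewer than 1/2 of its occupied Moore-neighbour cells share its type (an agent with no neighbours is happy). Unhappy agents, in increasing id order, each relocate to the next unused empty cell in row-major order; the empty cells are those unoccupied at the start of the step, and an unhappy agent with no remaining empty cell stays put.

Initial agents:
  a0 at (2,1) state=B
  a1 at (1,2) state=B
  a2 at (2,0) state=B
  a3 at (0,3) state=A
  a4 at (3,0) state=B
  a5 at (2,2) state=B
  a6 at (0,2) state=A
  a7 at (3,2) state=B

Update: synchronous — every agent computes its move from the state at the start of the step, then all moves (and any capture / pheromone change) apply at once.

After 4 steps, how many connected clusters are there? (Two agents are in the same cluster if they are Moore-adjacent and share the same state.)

t=1: a0@(2,1):B a1@(1,2):B a2@(2,0):B a3@(0,0):A a4@(3,0):B a5@(2,2):B a6@(0,1):A a7@(3,2):B
t=2: a0@(2,1):B a1@(1,2):B a2@(2,0):B a3@(0,0):A a4@(3,0):B a5@(2,2):B a6@(0,2):A a7@(3,2):B
t=3: a0@(2,1):B a1@(1,2):B a2@(2,0):B a3@(0,1):A a4@(3,0):B a5@(2,2):B a6@(0,3):A a7@(3,2):B
t=4: a0@(2,1):B a1@(1,2):B a2@(2,0):B a3@(0,0):A a4@(3,0):B a5@(2,2):B a6@(0,2):A a7@(3,2):B

3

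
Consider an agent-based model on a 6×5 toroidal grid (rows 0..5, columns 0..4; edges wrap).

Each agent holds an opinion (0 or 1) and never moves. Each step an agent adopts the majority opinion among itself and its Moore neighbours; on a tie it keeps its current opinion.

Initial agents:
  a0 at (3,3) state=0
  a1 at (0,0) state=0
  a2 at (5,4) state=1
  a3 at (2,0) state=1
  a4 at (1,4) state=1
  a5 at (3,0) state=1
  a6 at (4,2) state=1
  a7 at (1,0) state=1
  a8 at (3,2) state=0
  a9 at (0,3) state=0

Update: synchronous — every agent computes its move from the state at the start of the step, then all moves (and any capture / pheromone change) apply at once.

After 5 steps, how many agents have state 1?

t=1: a0@(3,3):0 a1@(0,0):1 a2@(5,4):0 a3@(2,0):1 a4@(1,4):1 a5@(3,0):1 a6@(4,2):0 a7@(1,0):1 a8@(3,2):0 a9@(0,3):1
t=2: a0@(3,3):0 a1@(0,0):1 a2@(5,4):1 a3@(2,0):1 a4@(1,4):1 a5@(3,0):1 a6@(4,2):0 a7@(1,0):1 a8@(3,2):0 a9@(0,3):1
t=3: (unchanged — steady state)

7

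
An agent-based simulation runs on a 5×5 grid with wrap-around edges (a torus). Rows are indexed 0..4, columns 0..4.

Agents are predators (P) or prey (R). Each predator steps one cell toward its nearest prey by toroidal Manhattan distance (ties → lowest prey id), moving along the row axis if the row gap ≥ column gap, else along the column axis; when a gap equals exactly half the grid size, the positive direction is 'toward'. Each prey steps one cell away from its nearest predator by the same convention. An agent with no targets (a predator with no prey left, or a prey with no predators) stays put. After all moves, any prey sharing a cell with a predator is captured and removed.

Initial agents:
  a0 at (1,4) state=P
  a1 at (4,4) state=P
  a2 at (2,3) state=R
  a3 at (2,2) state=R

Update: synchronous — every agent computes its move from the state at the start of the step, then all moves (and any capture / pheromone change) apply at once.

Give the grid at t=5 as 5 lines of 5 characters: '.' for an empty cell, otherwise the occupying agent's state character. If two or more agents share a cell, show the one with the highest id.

.....
..R..
.....
PP..R
.....

t=1: a0@(2,4):P a1@(3,4):P a2@(3,3):R a3@(2,1):R
t=2: a0@(3,4):P a1@(3,3):P a2@(3,2):R a3@(2,2):R
t=3: a0@(3,3):P a1@(3,2):P a2@(3,1):R a3@(1,2):R
t=4: a0@(3,2):P a1@(3,1):P a2@(3,0):R a3@(0,2):R
t=5: a0@(3,1):P a1@(3,0):P a2@(3,4):R a3@(1,2):R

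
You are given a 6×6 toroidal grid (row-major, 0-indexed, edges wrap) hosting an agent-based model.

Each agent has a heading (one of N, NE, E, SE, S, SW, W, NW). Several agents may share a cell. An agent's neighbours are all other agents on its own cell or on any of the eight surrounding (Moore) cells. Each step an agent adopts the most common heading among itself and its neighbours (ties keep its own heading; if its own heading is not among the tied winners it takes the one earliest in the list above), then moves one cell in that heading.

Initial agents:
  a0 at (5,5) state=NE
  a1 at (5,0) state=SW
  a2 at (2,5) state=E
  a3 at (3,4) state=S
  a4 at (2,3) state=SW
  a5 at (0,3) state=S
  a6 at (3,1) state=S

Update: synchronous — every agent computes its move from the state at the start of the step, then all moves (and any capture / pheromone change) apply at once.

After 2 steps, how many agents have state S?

3

t=1: a0@(4,0):NE a1@(0,5):SW a2@(2,0):E a3@(4,4):S a4@(3,2):SW a5@(1,3):S a6@(4,1):S
t=2: a0@(3,1):NE a1@(1,4):SW a2@(2,1):E a3@(5,4):S a4@(4,1):SW a5@(2,3):S a6@(5,1):S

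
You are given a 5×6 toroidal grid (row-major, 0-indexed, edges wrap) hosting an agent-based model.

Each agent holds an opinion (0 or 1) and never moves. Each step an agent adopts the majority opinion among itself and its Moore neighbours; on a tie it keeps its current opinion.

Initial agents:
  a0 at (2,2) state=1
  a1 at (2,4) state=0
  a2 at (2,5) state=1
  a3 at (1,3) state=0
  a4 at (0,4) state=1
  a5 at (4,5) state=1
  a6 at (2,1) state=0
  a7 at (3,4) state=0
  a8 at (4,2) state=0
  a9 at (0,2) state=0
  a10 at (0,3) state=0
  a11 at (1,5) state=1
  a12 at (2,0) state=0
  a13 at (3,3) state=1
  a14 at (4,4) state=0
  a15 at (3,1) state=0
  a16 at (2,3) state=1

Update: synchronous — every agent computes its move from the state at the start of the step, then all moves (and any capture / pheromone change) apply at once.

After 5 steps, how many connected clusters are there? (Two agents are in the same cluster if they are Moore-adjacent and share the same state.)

2

t=1: a0@(2,2):1 a1@(2,4):1 a2@(2,5):0 a3@(1,3):0 a4@(0,4):1 a5@(4,5):1 a6@(2,1):0 a7@(3,4):1 a8@(4,2):0 a9@(0,2):0 a10@(0,3):0 a11@(1,5):1 a12@(2,0):0 a13@(3,3):0 a14@(4,4):0 a15@(3,1):0 a16@(2,3):1
t=2: a0@(2,2):0 a1@(2,4):1 a2@(2,5):1 a3@(1,3):1 a4@(0,4):1 a5@(4,5):1 a6@(2,1):0 a7@(3,4):1 a8@(4,2):0 a9@(0,2):0 a10@(0,3):0 a11@(1,5):1 a12@(2,0):0 a13@(3,3):1 a14@(4,4):0 a15@(3,1):0 a16@(2,3):1
t=3: a0@(2,2):0 a1@(2,4):1 a2@(2,5):1 a3@(1,3):1 a4@(0,4):1 a5@(4,5):1 a6@(2,1):0 a7@(3,4):1 a8@(4,2):0 a9@(0,2):0 a10@(0,3):0 a11@(1,5):1 a12@(2,0):0 a13@(3,3):1 a14@(4,4):1 a15@(3,1):0 a16@(2,3):1
t=4: (unchanged — steady state)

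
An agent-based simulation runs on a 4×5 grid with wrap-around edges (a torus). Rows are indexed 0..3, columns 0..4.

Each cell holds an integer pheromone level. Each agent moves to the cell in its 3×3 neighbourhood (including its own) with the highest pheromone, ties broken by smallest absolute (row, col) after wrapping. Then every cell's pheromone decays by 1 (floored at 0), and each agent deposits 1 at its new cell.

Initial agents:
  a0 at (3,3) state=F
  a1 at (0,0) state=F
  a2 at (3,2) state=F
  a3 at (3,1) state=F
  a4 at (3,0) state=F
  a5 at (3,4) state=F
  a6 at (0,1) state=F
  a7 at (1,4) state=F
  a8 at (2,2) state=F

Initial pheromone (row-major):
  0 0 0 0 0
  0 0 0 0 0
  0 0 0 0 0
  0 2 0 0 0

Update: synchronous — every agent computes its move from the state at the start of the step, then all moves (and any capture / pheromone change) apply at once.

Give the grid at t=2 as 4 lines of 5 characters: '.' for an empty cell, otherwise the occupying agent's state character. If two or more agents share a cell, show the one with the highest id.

.....
.....
.....
.F...

t=1: a0@(0,2) a1@(3,1) a2@(3,1) a3@(3,1) a4@(3,1) a5@(0,0) a6@(3,1) a7@(0,0) a8@(3,1) | pheromone: 2 0 1 0 0 / 0 0 0 0 0 / 0 0 0 0 0 / 0 7 0 0 0
t=2: a0@(3,1) a1@(3,1) a2@(3,1) a3@(3,1) a4@(3,1) a5@(3,1) a6@(3,1) a7@(3,1) a8@(3,1) | pheromone: 1 0 0 0 0 / 0 0 0 0 0 / 0 0 0 0 0 / 0 15 0 0 0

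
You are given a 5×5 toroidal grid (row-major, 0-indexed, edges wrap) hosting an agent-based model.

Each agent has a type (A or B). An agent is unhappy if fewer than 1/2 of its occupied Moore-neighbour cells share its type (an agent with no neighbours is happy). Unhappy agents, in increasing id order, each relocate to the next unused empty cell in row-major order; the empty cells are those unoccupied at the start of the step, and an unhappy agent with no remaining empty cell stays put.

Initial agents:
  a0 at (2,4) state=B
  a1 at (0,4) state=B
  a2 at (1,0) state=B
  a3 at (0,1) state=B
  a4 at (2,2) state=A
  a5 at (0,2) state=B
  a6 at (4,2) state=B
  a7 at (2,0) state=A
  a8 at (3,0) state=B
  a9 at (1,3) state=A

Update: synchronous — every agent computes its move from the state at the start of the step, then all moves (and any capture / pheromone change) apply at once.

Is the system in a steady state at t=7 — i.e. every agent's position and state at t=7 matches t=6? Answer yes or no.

t=1: a0@(2,4):B a1@(0,4):B a2@(1,0):B a3@(0,1):B a4@(2,2):A a5@(0,2):B a6@(4,2):B a7@(0,0):A a8@(3,0):B a9@(0,3):A
t=2: a0@(2,4):B a1@(1,1):B a2@(1,0):B a3@(0,1):B a4@(2,2):A a5@(0,2):B a6@(4,2):B a7@(1,2):A a8@(3,0):B a9@(1,3):A
t=3: a0@(2,4):B a1@(1,1):B a2@(1,0):B a3@(0,1):B a4@(2,2):A a5@(0,2):B a6@(4,2):B a7@(0,0):A a8@(3,0):B a9@(1,3):A
t=4: a0@(2,4):B a1@(1,1):B a2@(1,0):B a3@(0,1):B a4@(2,2):A a5@(0,2):B a6@(4,2):B a7@(0,3):A a8@(3,0):B a9@(0,4):A
t=5: a0@(2,4):B a1@(1,1):B a2@(1,0):B a3@(0,1):B a4@(0,0):A a5@(0,2):B a6@(4,2):B a7@(1,2):A a8@(3,0):B a9@(0,4):A
t=6: a0@(2,4):B a1@(1,1):B a2@(1,0):B a3@(0,1):B a4@(0,3):A a5@(0,2):B a6@(4,2):B a7@(1,3):A a8@(3,0):B a9@(0,4):A
t=7: (unchanged — steady state)

yes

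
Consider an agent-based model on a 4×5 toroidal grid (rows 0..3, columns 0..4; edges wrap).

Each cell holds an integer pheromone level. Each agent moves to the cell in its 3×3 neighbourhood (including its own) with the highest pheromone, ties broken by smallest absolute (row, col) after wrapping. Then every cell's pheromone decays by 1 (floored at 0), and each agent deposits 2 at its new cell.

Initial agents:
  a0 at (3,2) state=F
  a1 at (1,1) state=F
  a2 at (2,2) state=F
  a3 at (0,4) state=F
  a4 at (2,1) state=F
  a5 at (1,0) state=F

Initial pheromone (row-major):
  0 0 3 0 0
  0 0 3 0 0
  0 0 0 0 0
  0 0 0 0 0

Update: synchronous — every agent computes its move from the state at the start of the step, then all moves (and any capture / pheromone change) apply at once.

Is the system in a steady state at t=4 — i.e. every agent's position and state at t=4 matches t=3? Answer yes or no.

yes

t=1: a0@(0,2) a1@(0,2) a2@(1,2) a3@(0,0) a4@(1,2) a5@(0,0) | pheromone: 4 0 6 0 0 / 0 0 6 0 0 / 0 0 0 0 0 / 0 0 0 0 0
t=2: a0@(0,2) a1@(0,2) a2@(0,2) a3@(0,0) a4@(0,2) a5@(0,0) | pheromone: 7 0 13 0 0 / 0 0 5 0 0 / 0 0 0 0 0 / 0 0 0 0 0
t=3: a0@(0,2) a1@(0,2) a2@(0,2) a3@(0,0) a4@(0,2) a5@(0,0) | pheromone: 10 0 20 0 0 / 0 0 4 0 0 / 0 0 0 0 0 / 0 0 0 0 0
t=4: a0@(0,2) a1@(0,2) a2@(0,2) a3@(0,0) a4@(0,2) a5@(0,0) | pheromone: 13 0 27 0 0 / 0 0 3 0 0 / 0 0 0 0 0 / 0 0 0 0 0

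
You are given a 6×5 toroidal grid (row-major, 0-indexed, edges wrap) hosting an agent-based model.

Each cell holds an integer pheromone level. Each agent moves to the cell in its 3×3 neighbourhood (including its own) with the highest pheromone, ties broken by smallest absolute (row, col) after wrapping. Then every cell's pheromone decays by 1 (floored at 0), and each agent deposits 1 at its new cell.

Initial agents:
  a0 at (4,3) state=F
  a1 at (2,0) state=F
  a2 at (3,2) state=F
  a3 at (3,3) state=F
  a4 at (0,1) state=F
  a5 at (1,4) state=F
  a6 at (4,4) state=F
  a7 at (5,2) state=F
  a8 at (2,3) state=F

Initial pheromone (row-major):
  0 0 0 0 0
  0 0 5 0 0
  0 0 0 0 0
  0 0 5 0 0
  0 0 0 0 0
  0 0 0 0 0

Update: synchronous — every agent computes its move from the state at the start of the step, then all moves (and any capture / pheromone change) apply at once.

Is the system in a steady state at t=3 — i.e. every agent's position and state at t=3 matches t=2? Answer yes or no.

yes

t=1: a0@(3,2) a1@(1,0) a2@(3,2) a3@(3,2) a4@(1,2) a5@(0,0) a6@(3,0) a7@(0,1) a8@(1,2) | pheromone: 1 1 0 0 0 / 1 0 6 0 0 / 0 0 0 0 0 / 1 0 7 0 0 / 0 0 0 0 0 / 0 0 0 0 0
t=2: a0@(3,2) a1@(0,0) a2@(3,2) a3@(3,2) a4@(1,2) a5@(0,0) a6@(3,0) a7@(1,2) a8@(1,2) | pheromone: 2 0 0 0 0 / 0 0 8 0 0 / 0 0 0 0 0 / 1 0 9 0 0 / 0 0 0 0 0 / 0 0 0 0 0
t=3: a0@(3,2) a1@(0,0) a2@(3,2) a3@(3,2) a4@(1,2) a5@(0,0) a6@(3,0) a7@(1,2) a8@(1,2) | pheromone: 3 0 0 0 0 / 0 0 10 0 0 / 0 0 0 0 0 / 1 0 11 0 0 / 0 0 0 0 0 / 0 0 0 0 0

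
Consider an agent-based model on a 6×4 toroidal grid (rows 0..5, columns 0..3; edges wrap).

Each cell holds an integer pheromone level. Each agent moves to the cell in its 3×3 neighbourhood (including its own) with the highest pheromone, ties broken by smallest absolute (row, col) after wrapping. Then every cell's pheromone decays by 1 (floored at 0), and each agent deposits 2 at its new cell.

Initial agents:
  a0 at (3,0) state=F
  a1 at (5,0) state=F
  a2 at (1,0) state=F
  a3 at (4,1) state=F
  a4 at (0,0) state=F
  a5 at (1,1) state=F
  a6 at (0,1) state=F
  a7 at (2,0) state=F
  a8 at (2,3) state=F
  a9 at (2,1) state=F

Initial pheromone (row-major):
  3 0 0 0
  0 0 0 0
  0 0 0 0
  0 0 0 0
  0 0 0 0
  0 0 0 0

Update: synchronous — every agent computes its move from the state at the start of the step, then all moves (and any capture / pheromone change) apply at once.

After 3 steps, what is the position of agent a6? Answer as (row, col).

(0, 0)

t=1: a0@(2,0) a1@(0,0) a2@(0,0) a3@(3,0) a4@(0,0) a5@(0,0) a6@(0,0) a7@(1,0) a8@(1,0) a9@(1,0) | pheromone: 12 0 0 0 / 6 0 0 0 / 2 0 0 0 / 2 0 0 0 / 0 0 0 0 / 0 0 0 0
t=2: a0@(1,0) a1@(0,0) a2@(0,0) a3@(2,0) a4@(0,0) a5@(0,0) a6@(0,0) a7@(0,0) a8@(0,0) a9@(0,0) | pheromone: 27 0 0 0 / 7 0 0 0 / 3 0 0 0 / 1 0 0 0 / 0 0 0 0 / 0 0 0 0
t=3: a0@(0,0) a1@(0,0) a2@(0,0) a3@(1,0) a4@(0,0) a5@(0,0) a6@(0,0) a7@(0,0) a8@(0,0) a9@(0,0) | pheromone: 44 0 0 0 / 8 0 0 0 / 2 0 0 0 / 0 0 0 0 / 0 0 0 0 / 0 0 0 0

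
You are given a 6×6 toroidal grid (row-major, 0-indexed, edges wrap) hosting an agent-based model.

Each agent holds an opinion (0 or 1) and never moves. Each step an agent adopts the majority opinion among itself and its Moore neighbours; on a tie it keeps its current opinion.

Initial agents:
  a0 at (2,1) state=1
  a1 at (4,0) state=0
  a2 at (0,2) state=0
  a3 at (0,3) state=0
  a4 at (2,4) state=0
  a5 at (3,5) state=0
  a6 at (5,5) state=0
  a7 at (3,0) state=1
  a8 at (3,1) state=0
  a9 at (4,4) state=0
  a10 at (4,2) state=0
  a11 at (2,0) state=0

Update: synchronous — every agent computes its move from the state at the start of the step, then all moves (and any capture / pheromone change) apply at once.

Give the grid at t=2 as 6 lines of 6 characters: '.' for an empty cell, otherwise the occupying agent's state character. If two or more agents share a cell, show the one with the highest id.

t=1: a0@(2,1):1 a1@(4,0):0 a2@(0,2):0 a3@(0,3):0 a4@(2,4):0 a5@(3,5):0 a6@(5,5):0 a7@(3,0):0 a8@(3,1):0 a9@(4,4):0 a10@(4,2):0 a11@(2,0):0
t=2: a0@(2,1):0 a1@(4,0):0 a2@(0,2):0 a3@(0,3):0 a4@(2,4):0 a5@(3,5):0 a6@(5,5):0 a7@(3,0):0 a8@(3,1):0 a9@(4,4):0 a10@(4,2):0 a11@(2,0):0

..00..
......
00..0.
00...0
0.0.0.
.....0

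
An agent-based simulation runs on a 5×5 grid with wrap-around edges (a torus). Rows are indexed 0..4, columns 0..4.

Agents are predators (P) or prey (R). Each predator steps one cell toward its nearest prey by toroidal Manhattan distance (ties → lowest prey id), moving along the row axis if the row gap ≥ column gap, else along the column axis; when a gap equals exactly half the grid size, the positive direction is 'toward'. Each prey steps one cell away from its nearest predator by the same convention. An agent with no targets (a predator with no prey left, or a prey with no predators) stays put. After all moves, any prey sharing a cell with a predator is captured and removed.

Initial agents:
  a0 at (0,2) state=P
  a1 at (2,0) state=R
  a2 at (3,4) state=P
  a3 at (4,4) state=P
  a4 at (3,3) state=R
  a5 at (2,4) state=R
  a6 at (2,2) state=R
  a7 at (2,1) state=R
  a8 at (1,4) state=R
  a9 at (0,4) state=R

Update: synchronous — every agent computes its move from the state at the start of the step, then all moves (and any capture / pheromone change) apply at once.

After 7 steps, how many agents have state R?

3

t=1: a0@(1,2):P a1@(1,0):R a2@(3,3):P a3@(0,4):P a4@(3,2):R a5@(1,4):R a6@(3,2):R a7@(3,1):R a9@(1,4):R
t=2: a0@(1,1):P a2@(3,2):P a3@(1,4):P a4@(3,1):R a5@(2,4):R a6@(3,1):R a7@(3,0):R a9@(2,4):R
t=3: a0@(2,1):P a2@(3,1):P a3@(2,4):P a4@(3,0):R a5@(3,4):R a6@(3,0):R a7@(3,4):R a9@(3,4):R
t=4: a0@(3,1):P a2@(3,0):P a3@(3,4):P a5@(4,4):R a7@(4,4):R a9@(4,4):R
t=5: a0@(3,0):P a2@(4,0):P a3@(4,4):P a5@(0,4):R a7@(0,4):R a9@(0,4):R
t=6: a0@(4,0):P a2@(0,0):P a3@(0,4):P a5@(1,4):R a7@(1,4):R a9@(1,4):R
t=7: a0@(0,0):P a2@(1,0):P a3@(1,4):P a5@(2,4):R a7@(2,4):R a9@(2,4):R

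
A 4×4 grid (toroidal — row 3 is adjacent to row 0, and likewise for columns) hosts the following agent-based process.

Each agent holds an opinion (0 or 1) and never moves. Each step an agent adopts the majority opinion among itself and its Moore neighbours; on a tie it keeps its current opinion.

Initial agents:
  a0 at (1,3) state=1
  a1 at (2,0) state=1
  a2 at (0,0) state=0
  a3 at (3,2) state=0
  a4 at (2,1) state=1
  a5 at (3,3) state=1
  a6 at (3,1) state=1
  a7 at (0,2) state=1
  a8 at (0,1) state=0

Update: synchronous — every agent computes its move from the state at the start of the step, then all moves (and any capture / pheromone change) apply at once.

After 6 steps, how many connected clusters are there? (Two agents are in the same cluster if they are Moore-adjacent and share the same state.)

1

t=1: a0@(1,3):1 a1@(2,0):1 a2@(0,0):1 a3@(3,2):1 a4@(2,1):1 a5@(3,3):1 a6@(3,1):1 a7@(0,2):1 a8@(0,1):0
t=2: a0@(1,3):1 a1@(2,0):1 a2@(0,0):1 a3@(3,2):1 a4@(2,1):1 a5@(3,3):1 a6@(3,1):1 a7@(0,2):1 a8@(0,1):1
t=3: (unchanged — steady state)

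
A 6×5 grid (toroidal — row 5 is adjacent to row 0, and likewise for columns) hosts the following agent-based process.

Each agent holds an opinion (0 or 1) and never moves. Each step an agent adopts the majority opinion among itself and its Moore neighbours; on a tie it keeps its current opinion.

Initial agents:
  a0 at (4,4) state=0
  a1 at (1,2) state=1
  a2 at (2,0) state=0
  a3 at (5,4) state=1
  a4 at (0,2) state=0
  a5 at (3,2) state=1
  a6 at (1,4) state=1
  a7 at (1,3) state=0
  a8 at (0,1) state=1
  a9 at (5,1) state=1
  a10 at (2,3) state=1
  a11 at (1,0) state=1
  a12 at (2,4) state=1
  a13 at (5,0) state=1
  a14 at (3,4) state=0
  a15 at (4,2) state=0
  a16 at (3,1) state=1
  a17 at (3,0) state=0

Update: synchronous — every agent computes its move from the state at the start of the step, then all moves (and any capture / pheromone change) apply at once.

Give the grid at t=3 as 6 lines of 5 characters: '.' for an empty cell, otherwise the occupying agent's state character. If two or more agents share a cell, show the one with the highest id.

.11..
1.111
1..11
011.0
..1.0
11..1

t=1: a0@(4,4):0 a1@(1,2):1 a2@(2,0):1 a3@(5,4):1 a4@(0,2):1 a5@(3,2):1 a6@(1,4):1 a7@(1,3):1 a8@(0,1):1 a9@(5,1):1 a10@(2,3):1 a11@(1,0):1 a12@(2,4):1 a13@(5,0):1 a14@(3,4):0 a15@(4,2):1 a16@(3,1):0 a17@(3,0):0
t=2: a0@(4,4):0 a1@(1,2):1 a2@(2,0):1 a3@(5,4):1 a4@(0,2):1 a5@(3,2):1 a6@(1,4):1 a7@(1,3):1 a8@(0,1):1 a9@(5,1):1 a10@(2,3):1 a11@(1,0):1 a12@(2,4):1 a13@(5,0):1 a14@(3,4):0 a15@(4,2):1 a16@(3,1):1 a17@(3,0):0
t=3: (unchanged — steady state)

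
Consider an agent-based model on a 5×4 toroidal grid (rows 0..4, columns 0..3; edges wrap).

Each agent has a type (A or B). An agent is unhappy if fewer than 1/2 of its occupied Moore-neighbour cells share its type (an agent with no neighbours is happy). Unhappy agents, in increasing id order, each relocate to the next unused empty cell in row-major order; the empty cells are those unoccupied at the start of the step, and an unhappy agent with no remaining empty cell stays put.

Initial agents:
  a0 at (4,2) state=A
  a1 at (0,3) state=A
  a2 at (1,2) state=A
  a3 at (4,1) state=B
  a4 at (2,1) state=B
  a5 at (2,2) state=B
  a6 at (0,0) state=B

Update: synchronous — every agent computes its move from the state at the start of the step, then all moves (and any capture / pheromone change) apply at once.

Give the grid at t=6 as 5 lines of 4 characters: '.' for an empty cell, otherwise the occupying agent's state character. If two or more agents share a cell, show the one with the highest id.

t=1: a0@(4,2):A a1@(0,3):A a2@(0,1):A a3@(4,1):B a4@(2,1):B a5@(2,2):B a6@(0,0):B
t=2: a0@(4,2):A a1@(0,3):A a2@(0,2):A a3@(1,0):B a4@(2,1):B a5@(2,2):B a6@(1,1):B
t=3: (unchanged — steady state)

..AA
BB..
.BB.
....
..A.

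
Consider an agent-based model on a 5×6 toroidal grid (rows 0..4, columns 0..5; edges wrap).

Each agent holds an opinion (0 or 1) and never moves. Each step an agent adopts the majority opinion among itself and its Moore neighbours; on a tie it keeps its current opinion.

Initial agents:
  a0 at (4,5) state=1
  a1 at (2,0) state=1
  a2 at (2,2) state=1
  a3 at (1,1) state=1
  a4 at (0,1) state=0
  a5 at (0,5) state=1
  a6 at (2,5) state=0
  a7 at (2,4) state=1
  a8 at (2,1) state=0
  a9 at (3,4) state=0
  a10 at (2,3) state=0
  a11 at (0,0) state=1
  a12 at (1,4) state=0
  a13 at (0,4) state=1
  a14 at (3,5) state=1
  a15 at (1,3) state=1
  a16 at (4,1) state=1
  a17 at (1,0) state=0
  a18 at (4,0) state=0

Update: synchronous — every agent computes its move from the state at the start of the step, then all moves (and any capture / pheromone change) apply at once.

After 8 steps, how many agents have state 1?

19

t=1: a0@(4,5):1 a1@(2,0):1 a2@(2,2):1 a3@(1,1):1 a4@(0,1):0 a5@(0,5):1 a6@(2,5):0 a7@(2,4):0 a8@(2,1):1 a9@(3,4):0 a10@(2,3):0 a11@(0,0):1 a12@(1,4):1 a13@(0,4):1 a14@(3,5):1 a15@(1,3):1 a16@(4,1):1 a17@(1,0):0 a18@(4,0):1
t=2: a0@(4,5):1 a1@(2,0):1 a2@(2,2):1 a3@(1,1):1 a4@(0,1):1 a5@(0,5):1 a6@(2,5):0 a7@(2,4):0 a8@(2,1):1 a9@(3,4):0 a10@(2,3):0 a11@(0,0):1 a12@(1,4):1 a13@(0,4):1 a14@(3,5):1 a15@(1,3):1 a16@(4,1):1 a17@(1,0):1 a18@(4,0):1
t=3: a0@(4,5):1 a1@(2,0):1 a2@(2,2):1 a3@(1,1):1 a4@(0,1):1 a5@(0,5):1 a6@(2,5):1 a7@(2,4):0 a8@(2,1):1 a9@(3,4):0 a10@(2,3):0 a11@(0,0):1 a12@(1,4):1 a13@(0,4):1 a14@(3,5):1 a15@(1,3):1 a16@(4,1):1 a17@(1,0):1 a18@(4,0):1
t=4: a0@(4,5):1 a1@(2,0):1 a2@(2,2):1 a3@(1,1):1 a4@(0,1):1 a5@(0,5):1 a6@(2,5):1 a7@(2,4):1 a8@(2,1):1 a9@(3,4):0 a10@(2,3):0 a11@(0,0):1 a12@(1,4):1 a13@(0,4):1 a14@(3,5):1 a15@(1,3):1 a16@(4,1):1 a17@(1,0):1 a18@(4,0):1
t=5: a0@(4,5):1 a1@(2,0):1 a2@(2,2):1 a3@(1,1):1 a4@(0,1):1 a5@(0,5):1 a6@(2,5):1 a7@(2,4):1 a8@(2,1):1 a9@(3,4):1 a10@(2,3):1 a11@(0,0):1 a12@(1,4):1 a13@(0,4):1 a14@(3,5):1 a15@(1,3):1 a16@(4,1):1 a17@(1,0):1 a18@(4,0):1
t=6: (unchanged — steady state)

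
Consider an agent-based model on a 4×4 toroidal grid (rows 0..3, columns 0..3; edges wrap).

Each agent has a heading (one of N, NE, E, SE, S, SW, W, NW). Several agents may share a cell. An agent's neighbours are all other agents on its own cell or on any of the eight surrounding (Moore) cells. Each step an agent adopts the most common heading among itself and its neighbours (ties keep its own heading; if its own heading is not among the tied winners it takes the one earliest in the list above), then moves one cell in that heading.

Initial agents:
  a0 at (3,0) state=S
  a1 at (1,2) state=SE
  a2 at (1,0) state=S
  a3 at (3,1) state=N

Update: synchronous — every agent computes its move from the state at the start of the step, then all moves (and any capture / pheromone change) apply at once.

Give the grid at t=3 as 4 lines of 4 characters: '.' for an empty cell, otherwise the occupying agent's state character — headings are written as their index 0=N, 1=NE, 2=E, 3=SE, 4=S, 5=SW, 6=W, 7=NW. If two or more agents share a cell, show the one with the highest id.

40..
....
4...
....

t=1: a0@(0,0):S a1@(2,3):SE a2@(2,0):S a3@(2,1):N
t=2: a0@(1,0):S a1@(3,0):SE a2@(3,0):S a3@(1,1):N
t=3: a0@(2,0):S a1@(0,1):SE a2@(0,0):S a3@(0,1):N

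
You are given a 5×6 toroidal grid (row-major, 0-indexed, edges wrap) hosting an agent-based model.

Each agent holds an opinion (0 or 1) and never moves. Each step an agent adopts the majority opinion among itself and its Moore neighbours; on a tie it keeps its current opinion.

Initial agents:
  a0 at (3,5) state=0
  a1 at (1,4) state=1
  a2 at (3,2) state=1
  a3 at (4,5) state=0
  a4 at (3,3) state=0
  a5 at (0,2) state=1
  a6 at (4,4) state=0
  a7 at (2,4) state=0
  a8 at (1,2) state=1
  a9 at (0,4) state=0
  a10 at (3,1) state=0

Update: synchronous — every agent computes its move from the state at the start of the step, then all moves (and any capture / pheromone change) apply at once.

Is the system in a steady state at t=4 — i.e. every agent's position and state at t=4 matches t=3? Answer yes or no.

yes

t=1: a0@(3,5):0 a1@(1,4):0 a2@(3,2):0 a3@(4,5):0 a4@(3,3):0 a5@(0,2):1 a6@(4,4):0 a7@(2,4):0 a8@(1,2):1 a9@(0,4):0 a10@(3,1):0
t=2: (unchanged — steady state)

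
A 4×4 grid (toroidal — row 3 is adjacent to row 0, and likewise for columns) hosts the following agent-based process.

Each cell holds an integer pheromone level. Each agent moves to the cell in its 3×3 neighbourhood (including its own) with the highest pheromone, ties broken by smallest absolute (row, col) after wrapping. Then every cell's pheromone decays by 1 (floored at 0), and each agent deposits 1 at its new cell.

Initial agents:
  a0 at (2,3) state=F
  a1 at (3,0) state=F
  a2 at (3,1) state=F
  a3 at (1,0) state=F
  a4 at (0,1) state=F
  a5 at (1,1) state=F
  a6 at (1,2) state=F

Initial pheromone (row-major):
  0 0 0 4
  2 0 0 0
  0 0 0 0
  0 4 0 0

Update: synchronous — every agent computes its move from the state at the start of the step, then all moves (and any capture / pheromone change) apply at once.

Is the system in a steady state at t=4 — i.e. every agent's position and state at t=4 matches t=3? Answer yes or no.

yes

t=1: a0@(1,0) a1@(0,3) a2@(3,1) a3@(0,3) a4@(3,1) a5@(1,0) a6@(0,3) | pheromone: 0 0 0 6 / 3 0 0 0 / 0 0 0 0 / 0 5 0 0
t=2: a0@(0,3) a1@(0,3) a2@(3,1) a3@(0,3) a4@(3,1) a5@(0,3) a6@(0,3) | pheromone: 0 0 0 10 / 2 0 0 0 / 0 0 0 0 / 0 6 0 0
t=3: a0@(0,3) a1@(0,3) a2@(3,1) a3@(0,3) a4@(3,1) a5@(0,3) a6@(0,3) | pheromone: 0 0 0 14 / 1 0 0 0 / 0 0 0 0 / 0 7 0 0
t=4: a0@(0,3) a1@(0,3) a2@(3,1) a3@(0,3) a4@(3,1) a5@(0,3) a6@(0,3) | pheromone: 0 0 0 18 / 0 0 0 0 / 0 0 0 0 / 0 8 0 0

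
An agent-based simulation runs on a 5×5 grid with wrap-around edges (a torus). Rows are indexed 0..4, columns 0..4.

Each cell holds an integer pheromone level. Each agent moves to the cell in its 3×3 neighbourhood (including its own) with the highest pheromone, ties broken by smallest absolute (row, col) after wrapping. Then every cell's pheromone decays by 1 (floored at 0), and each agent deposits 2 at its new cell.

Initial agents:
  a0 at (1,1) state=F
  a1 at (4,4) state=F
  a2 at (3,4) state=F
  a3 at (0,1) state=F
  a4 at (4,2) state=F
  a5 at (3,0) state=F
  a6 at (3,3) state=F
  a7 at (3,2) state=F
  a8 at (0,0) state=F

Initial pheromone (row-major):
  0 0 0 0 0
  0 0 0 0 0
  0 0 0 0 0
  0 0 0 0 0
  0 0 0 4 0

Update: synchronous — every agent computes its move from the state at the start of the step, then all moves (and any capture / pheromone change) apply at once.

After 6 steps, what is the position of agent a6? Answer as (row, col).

(4, 3)

t=1: a0@(0,0) a1@(4,3) a2@(4,3) a3@(0,0) a4@(4,3) a5@(2,0) a6@(4,3) a7@(4,3) a8@(0,0) | pheromone: 6 0 0 0 0 / 0 0 0 0 0 / 2 0 0 0 0 / 0 0 0 0 0 / 0 0 0 13 0
t=2: a0@(0,0) a1@(4,3) a2@(4,3) a3@(0,0) a4@(4,3) a5@(2,0) a6@(4,3) a7@(4,3) a8@(0,0) | pheromone: 11 0 0 0 0 / 0 0 0 0 0 / 3 0 0 0 0 / 0 0 0 0 0 / 0 0 0 22 0
t=3: a0@(0,0) a1@(4,3) a2@(4,3) a3@(0,0) a4@(4,3) a5@(2,0) a6@(4,3) a7@(4,3) a8@(0,0) | pheromone: 16 0 0 0 0 / 0 0 0 0 0 / 4 0 0 0 0 / 0 0 0 0 0 / 0 0 0 31 0
t=4: a0@(0,0) a1@(4,3) a2@(4,3) a3@(0,0) a4@(4,3) a5@(2,0) a6@(4,3) a7@(4,3) a8@(0,0) | pheromone: 21 0 0 0 0 / 0 0 0 0 0 / 5 0 0 0 0 / 0 0 0 0 0 / 0 0 0 40 0
t=5: a0@(0,0) a1@(4,3) a2@(4,3) a3@(0,0) a4@(4,3) a5@(2,0) a6@(4,3) a7@(4,3) a8@(0,0) | pheromone: 26 0 0 0 0 / 0 0 0 0 0 / 6 0 0 0 0 / 0 0 0 0 0 / 0 0 0 49 0
t=6: a0@(0,0) a1@(4,3) a2@(4,3) a3@(0,0) a4@(4,3) a5@(2,0) a6@(4,3) a7@(4,3) a8@(0,0) | pheromone: 31 0 0 0 0 / 0 0 0 0 0 / 7 0 0 0 0 / 0 0 0 0 0 / 0 0 0 58 0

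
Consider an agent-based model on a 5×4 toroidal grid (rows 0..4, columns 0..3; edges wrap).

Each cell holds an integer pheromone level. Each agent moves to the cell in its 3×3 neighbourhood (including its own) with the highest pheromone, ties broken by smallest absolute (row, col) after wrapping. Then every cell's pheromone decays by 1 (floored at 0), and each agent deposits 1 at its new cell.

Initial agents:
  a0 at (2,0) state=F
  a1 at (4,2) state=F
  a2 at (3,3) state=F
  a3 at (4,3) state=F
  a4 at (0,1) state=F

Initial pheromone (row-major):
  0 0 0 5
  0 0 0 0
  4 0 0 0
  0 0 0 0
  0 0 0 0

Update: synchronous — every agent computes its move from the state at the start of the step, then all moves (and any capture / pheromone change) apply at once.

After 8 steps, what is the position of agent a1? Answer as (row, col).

t=1: a0@(2,0) a1@(0,3) a2@(2,0) a3@(0,3) a4@(0,0) | pheromone: 1 0 0 6 / 0 0 0 0 / 5 0 0 0 / 0 0 0 0 / 0 0 0 0
t=2: a0@(2,0) a1@(0,3) a2@(2,0) a3@(0,3) a4@(0,3) | pheromone: 0 0 0 8 / 0 0 0 0 / 6 0 0 0 / 0 0 0 0 / 0 0 0 0
t=3: a0@(2,0) a1@(0,3) a2@(2,0) a3@(0,3) a4@(0,3) | pheromone: 0 0 0 10 / 0 0 0 0 / 7 0 0 0 / 0 0 0 0 / 0 0 0 0
t=4: a0@(2,0) a1@(0,3) a2@(2,0) a3@(0,3) a4@(0,3) | pheromone: 0 0 0 12 / 0 0 0 0 / 8 0 0 0 / 0 0 0 0 / 0 0 0 0
t=5: a0@(2,0) a1@(0,3) a2@(2,0) a3@(0,3) a4@(0,3) | pheromone: 0 0 0 14 / 0 0 0 0 / 9 0 0 0 / 0 0 0 0 / 0 0 0 0
t=6: a0@(2,0) a1@(0,3) a2@(2,0) a3@(0,3) a4@(0,3) | pheromone: 0 0 0 16 / 0 0 0 0 / 10 0 0 0 / 0 0 0 0 / 0 0 0 0
t=7: a0@(2,0) a1@(0,3) a2@(2,0) a3@(0,3) a4@(0,3) | pheromone: 0 0 0 18 / 0 0 0 0 / 11 0 0 0 / 0 0 0 0 / 0 0 0 0
t=8: a0@(2,0) a1@(0,3) a2@(2,0) a3@(0,3) a4@(0,3) | pheromone: 0 0 0 20 / 0 0 0 0 / 12 0 0 0 / 0 0 0 0 / 0 0 0 0

(0, 3)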